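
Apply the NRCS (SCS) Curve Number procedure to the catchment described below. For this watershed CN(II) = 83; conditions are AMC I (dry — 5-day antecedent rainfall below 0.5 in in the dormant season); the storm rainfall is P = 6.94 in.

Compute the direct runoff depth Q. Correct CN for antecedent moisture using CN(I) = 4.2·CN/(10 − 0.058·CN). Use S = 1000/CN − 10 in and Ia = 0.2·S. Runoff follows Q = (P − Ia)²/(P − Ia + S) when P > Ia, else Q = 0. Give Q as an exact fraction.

Dry (AMC I): CN(I) = 4.2·83/(10 − 0.058·83) = (1743/5)/(2593/500) = 174300/2593 ≈ 67.219
Max retention: S = 1000/(174300/2593) − 10 = 8500/1743 in (≈ 4.877 in)
Ia = 0.2·(8500/1743) = 1700/1743 in ≈ 0.975 in
Since P=6.940 > Ia=0.975: effective rainfall P−Ia = 519821/87150 in
Q: (519821/87150)² ÷ (944821/87150) = 270213872041/82341150150 in (≈ 3.282 in)

Q = 270213872041/82341150150 in ≈ 3.282 in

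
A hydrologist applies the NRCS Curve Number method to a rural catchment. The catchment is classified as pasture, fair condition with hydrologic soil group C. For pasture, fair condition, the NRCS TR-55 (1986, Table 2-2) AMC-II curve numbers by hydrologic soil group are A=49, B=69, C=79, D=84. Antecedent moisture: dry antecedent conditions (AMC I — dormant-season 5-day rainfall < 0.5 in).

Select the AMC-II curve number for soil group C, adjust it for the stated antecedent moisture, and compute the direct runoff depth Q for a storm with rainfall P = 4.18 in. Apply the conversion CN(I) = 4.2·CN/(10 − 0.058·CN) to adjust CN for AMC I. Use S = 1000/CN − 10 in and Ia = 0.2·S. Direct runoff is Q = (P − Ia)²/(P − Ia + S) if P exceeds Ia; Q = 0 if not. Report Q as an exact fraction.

NRCS table: pasture, fair condition, soil group C → CN(II) = 79
Adjust CN=79 to AMC I: 4.2·79/(10 − 0.058·79) → (1659/5) ÷ (2709/500) = 7900/129 ≈ 61.240
Retention S: 1000/CN − 10 with CN=61.240 → S = 500/79 ≈ 6.329 in
Ia = 0.2·(500/79) = 100/79 in ≈ 1.266 in
P − Ia = 4.180 − 1.266 = 11511/3950 ≈ 2.914 in (> 0, runoff occurs)
Runoff Q = (P−Ia)²/(P−Ia+S) = (2.914)²/(2.914+6.329) = 132503121/144218450 ≈ 0.919 in

Q = 132503121/144218450 in ≈ 0.919 in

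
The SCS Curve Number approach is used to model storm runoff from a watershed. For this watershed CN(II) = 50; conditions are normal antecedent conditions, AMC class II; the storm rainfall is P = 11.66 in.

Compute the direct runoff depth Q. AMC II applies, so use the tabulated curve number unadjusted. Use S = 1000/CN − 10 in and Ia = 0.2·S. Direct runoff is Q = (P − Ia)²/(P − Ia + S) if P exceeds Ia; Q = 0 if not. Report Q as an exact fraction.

AMC II — tabulated CN = 50 applies directly.
Max retention: S = 1000/50 − 10 = 10 in (≈ 10.000 in)
Initial abstraction Ia = S/5 = 10/5 = 2 ≈ 2.000 in
P − Ia = 11.660 − 2.000 = 483/50 ≈ 9.660 in (> 0, runoff occurs)
Q: (483/50)² ÷ (983/50) = 233289/49150 in (≈ 4.746 in)

Q = 233289/49150 in ≈ 4.746 in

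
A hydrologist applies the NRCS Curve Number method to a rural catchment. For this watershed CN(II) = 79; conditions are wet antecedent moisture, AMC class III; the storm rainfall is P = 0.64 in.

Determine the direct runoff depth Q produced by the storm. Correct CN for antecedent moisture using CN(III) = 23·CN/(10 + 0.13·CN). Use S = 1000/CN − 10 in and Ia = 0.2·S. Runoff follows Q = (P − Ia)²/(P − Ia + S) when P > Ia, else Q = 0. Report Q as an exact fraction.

Q = 21557449/201777850 in ≈ 0.107 in

Wet (AMC III): CN(III) = 23·79/(10 + 0.13·79) = 1817/(2027/100) = 181700/2027 ≈ 89.640
S = 1000/(181700/2027) − 10 = 2100/1817 in ≈ 1.156 in
Ia = 0.2S: 0.2·1.156 = 0.231 in (exactly 420/1817)
P − Ia = 0.640 − 0.231 = 18572/45425 ≈ 0.409 in (> 0, runoff occurs)
Q = (18572/45425)²/((18572/45425) + 2100/1817) = (344919184/2063430625)/(71072/45425) = 21557449/201777850 in ≈ 0.107 in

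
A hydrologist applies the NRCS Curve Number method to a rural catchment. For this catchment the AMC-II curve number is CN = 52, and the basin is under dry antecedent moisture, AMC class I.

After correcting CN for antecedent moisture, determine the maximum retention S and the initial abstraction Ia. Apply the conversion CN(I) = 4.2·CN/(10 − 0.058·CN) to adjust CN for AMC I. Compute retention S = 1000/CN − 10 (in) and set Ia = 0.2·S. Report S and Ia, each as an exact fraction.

Dry (AMC I): CN(I) = 4.2·52/(10 − 0.058·52) = (1092/5)/(873/125) = 9100/291 ≈ 31.271
S = 1000/(9100/291) − 10 = 2000/91 in ≈ 21.978 in
Ia = 0.2·(2000/91) = 400/91 in ≈ 4.396 in

S = 2000/91 in ≈ 21.978 in; Ia = 400/91 in ≈ 4.396 in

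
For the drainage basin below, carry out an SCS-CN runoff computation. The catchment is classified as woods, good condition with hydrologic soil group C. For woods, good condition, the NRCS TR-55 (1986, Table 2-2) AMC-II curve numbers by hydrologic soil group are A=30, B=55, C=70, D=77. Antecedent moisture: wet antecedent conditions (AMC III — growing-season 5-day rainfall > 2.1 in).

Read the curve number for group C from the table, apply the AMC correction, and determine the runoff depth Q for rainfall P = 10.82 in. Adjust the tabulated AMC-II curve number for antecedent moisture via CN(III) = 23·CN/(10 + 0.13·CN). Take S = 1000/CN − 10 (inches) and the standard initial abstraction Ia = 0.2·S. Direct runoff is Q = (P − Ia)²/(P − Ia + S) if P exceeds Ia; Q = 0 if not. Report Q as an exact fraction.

NRCS table: woods, good condition, soil group C → CN(II) = 70
Adjust CN=70 to AMC III: 23·70/(10 + 0.13·70) → 1610 ÷ (191/10) = 16100/191 ≈ 84.293
Max retention: S = 1000/(16100/191) − 10 = 300/161 in (≈ 1.863 in)
Ia = 0.2·(300/161) = 60/161 in ≈ 0.373 in
Excess rainfall: 10.820 − 0.373 = 10.447 in; P > Ia so Q > 0
Q = (84101/8050)²/((84101/8050) + 300/161) = (7072978201/64802500)/(99101/8050) = 7072978201/797763050 in ≈ 8.866 in

Q = 7072978201/797763050 in ≈ 8.866 in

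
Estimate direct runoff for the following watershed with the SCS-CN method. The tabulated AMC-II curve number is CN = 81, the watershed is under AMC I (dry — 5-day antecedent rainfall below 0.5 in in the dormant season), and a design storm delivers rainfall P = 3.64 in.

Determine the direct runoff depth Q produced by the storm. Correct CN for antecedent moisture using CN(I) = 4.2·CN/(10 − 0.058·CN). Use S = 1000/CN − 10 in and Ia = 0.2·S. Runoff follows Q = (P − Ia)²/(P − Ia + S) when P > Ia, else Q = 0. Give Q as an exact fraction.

Q = 11511358681/14662237275 in ≈ 0.785 in

CN(I) from CN(II)=81: (4.2·81)/(10 − 0.058·81) = 170100/2651 ≈ 64.164
S = 1000/(170100/2651) − 10 = 9500/1701 in ≈ 5.585 in
Ia = 0.2·(9500/1701) = 1900/1701 in ≈ 1.117 in
P − Ia = 3.640 − 1.117 = 107291/42525 ≈ 2.523 in (> 0, runoff occurs)
Q = (107291/42525)²/((107291/42525) + 9500/1701) = (11511358681/1808375625)/(344791/42525) = 11511358681/14662237275 in ≈ 0.785 in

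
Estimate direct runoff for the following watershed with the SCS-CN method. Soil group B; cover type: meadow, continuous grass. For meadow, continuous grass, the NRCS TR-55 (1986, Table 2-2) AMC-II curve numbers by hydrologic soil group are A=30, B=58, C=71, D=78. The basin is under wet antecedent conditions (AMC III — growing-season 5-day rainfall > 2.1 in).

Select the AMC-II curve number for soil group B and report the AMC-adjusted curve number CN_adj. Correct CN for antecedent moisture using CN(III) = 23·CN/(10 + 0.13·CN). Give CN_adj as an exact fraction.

CN_adj = 66700/877 ≈ 76.055

NRCS table: meadow, continuous grass, soil group B → CN(II) = 58
Wet (AMC III): CN(III) = 23·58/(10 + 0.13·58) = 1334/(877/50) = 66700/877 ≈ 76.055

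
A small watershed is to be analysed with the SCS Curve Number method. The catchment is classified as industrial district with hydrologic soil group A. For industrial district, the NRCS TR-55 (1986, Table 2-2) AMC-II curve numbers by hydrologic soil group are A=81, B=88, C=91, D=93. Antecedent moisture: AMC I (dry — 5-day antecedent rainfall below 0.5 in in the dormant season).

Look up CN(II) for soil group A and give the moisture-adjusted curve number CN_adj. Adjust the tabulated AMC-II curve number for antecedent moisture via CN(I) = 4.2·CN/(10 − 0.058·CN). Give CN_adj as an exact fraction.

NRCS table: industrial district, soil group A → CN(II) = 81
CN(I) from CN(II)=81: (4.2·81)/(10 − 0.058·81) = 170100/2651 ≈ 64.164

CN_adj = 170100/2651 ≈ 64.164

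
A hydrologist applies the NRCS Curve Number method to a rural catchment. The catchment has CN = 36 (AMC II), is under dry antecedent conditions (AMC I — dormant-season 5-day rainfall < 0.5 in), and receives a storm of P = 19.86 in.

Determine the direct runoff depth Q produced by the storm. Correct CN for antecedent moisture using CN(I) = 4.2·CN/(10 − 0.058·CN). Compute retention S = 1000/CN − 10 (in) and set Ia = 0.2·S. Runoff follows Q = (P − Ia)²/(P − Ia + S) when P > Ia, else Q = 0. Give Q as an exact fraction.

Q = 11594336329/4797547650 in ≈ 2.417 in

CN(I) from CN(II)=36: (4.2·36)/(10 − 0.058·36) = 18900/989 ≈ 19.110
Max retention: S = 1000/(18900/989) − 10 = 8000/189 in (≈ 42.328 in)
Initial abstraction Ia = S/5 = (8000/189)/5 = 1600/189 ≈ 8.466 in
P − Ia = 19.860 − 8.466 = 107677/9450 ≈ 11.394 in (> 0, runoff occurs)
Q: (107677/9450)² ÷ (507677/9450) = 11594336329/4797547650 in (≈ 2.417 in)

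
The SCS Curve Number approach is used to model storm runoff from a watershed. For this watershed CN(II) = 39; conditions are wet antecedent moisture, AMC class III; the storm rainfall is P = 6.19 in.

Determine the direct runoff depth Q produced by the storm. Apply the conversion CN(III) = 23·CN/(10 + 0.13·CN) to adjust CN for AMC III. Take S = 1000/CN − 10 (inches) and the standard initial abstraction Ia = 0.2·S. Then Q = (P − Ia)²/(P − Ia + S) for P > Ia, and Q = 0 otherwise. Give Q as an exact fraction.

Wet (AMC III): CN(III) = 23·39/(10 + 0.13·39) = 897/(1507/100) = 89700/1507 ≈ 59.522
Retention S: 1000/CN − 10 with CN=59.522 → S = 6100/897 ≈ 6.800 in
Initial abstraction Ia = S/5 = (6100/897)/5 = 1220/897 ≈ 1.360 in
Since P=6.190 > Ia=1.360: effective rainfall P−Ia = 433243/89700 in
Q: (433243/89700)² ÷ (1043243/89700) = 187699497049/93578897100 in (≈ 2.006 in)

Q = 187699497049/93578897100 in ≈ 2.006 in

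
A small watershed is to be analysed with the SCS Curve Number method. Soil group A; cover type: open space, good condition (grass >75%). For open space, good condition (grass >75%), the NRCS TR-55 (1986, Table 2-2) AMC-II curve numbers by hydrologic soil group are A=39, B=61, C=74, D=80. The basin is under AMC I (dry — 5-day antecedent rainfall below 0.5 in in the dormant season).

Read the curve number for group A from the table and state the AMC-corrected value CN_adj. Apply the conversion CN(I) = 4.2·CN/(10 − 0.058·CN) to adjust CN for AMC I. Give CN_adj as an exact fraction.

NRCS table: open space, good condition (grass >75%), soil group A → CN(II) = 39
Adjust CN=39 to AMC I: 4.2·39/(10 − 0.058·39) → (819/5) ÷ (3869/500) = 81900/3869 ≈ 21.168

CN_adj = 81900/3869 ≈ 21.168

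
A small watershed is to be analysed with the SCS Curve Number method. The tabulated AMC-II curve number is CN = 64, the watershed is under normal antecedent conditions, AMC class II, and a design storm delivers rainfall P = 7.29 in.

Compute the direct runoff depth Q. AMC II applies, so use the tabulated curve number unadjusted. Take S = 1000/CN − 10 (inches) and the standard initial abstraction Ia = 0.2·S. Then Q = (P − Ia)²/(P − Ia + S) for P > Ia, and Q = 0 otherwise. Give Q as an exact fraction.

CN(II) = 64; AMC II needs no correction.
Retention S: 1000/CN − 10 with CN=64.000 → S = 45/8 ≈ 5.625 in
Ia = 0.2S: 0.2·5.625 = 1.125 in (exactly 9/8)
P − Ia = 7.290 − 1.125 = 1233/200 ≈ 6.165 in (> 0, runoff occurs)
Q: (1233/200)² ÷ (1179/100) = 168921/52400 in (≈ 3.224 in)

Q = 168921/52400 in ≈ 3.224 in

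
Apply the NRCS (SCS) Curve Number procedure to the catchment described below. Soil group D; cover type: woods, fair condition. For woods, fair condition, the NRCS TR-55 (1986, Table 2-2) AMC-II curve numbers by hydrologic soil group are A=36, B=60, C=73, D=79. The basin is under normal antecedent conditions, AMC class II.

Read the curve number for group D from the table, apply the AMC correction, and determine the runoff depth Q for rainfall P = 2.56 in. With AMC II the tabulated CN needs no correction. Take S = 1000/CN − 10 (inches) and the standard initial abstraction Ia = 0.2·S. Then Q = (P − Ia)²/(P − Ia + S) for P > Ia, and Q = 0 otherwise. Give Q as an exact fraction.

Q = 4012009/4570150 in ≈ 0.878 in

NRCS table: woods, fair condition, soil group D → CN(II) = 79
CN(II) = 79; AMC II needs no correction.
S = 1000/79 − 10 = 210/79 in ≈ 2.658 in
Ia = 0.2·(210/79) = 42/79 in ≈ 0.532 in
Since P=2.560 > Ia=0.532: effective rainfall P−Ia = 4006/1975 in
Q: (4006/1975)² ÷ (9256/1975) = 4012009/4570150 in (≈ 0.878 in)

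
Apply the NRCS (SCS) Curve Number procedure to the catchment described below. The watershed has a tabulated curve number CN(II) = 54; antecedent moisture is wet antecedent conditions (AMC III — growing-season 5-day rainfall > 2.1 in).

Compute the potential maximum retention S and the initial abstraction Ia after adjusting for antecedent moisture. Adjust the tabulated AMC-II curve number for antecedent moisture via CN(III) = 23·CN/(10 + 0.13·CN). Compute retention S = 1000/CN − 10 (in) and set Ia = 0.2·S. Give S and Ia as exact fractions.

CN(III) from CN(II)=54: (23·54)/(10 + 0.13·54) = 2700/37 ≈ 72.973
Retention S: 1000/CN − 10 with CN=72.973 → S = 100/27 ≈ 3.704 in
Initial abstraction Ia = S/5 = (100/27)/5 = 20/27 ≈ 0.741 in

S = 100/27 in ≈ 3.704 in; Ia = 20/27 in ≈ 0.741 in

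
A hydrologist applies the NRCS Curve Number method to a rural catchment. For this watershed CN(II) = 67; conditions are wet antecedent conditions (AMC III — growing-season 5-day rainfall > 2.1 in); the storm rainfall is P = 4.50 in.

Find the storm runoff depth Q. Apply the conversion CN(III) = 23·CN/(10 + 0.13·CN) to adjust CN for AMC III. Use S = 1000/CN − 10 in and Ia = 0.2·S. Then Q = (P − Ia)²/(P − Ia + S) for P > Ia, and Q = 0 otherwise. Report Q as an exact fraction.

Wet (AMC III): CN(III) = 23·67/(10 + 0.13·67) = 1541/(1871/100) = 154100/1871 ≈ 82.362
S = 1000/(154100/1871) − 10 = 3300/1541 in ≈ 2.141 in
Ia = 0.2S: 0.2·2.141 = 0.428 in (exactly 660/1541)
P − Ia = 4.500 − 0.428 = 12549/3082 ≈ 4.072 in (> 0, runoff occurs)
Q = (12549/3082)²/((12549/3082) + 3300/1541) = (157477401/9498724)/(19149/3082) = 52492467/19672406 in ≈ 2.668 in

Q = 52492467/19672406 in ≈ 2.668 in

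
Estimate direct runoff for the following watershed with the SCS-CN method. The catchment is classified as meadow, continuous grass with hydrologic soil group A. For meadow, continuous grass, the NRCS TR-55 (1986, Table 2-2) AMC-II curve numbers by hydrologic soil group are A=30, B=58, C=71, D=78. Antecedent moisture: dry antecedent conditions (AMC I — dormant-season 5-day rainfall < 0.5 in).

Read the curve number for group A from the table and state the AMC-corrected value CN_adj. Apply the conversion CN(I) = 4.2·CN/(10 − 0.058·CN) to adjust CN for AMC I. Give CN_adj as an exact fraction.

CN_adj = 900/59 ≈ 15.254

NRCS table: meadow, continuous grass, soil group A → CN(II) = 30
Adjust CN=30 to AMC I: 4.2·30/(10 − 0.058·30) → 126 ÷ (413/50) = 900/59 ≈ 15.254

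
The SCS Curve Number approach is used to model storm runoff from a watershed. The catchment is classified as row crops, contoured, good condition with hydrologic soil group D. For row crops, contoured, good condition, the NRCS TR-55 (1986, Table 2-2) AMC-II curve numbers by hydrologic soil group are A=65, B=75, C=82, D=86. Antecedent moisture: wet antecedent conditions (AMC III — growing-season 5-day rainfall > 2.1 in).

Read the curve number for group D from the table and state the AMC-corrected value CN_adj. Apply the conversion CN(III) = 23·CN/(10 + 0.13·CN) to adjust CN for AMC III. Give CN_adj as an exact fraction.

CN_adj = 98900/1059 ≈ 93.390

NRCS table: row crops, contoured, good condition, soil group D → CN(II) = 86
Wet (AMC III): CN(III) = 23·86/(10 + 0.13·86) = 1978/(1059/50) = 98900/1059 ≈ 93.390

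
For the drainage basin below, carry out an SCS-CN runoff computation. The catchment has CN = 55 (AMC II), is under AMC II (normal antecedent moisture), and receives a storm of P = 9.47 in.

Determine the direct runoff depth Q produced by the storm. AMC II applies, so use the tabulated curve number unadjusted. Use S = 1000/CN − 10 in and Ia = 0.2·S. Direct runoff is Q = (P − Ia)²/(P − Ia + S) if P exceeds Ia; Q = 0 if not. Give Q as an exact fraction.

Q = 74252689/19378700 in ≈ 3.832 in

AMC II — tabulated CN = 55 applies directly.
Retention S: 1000/CN − 10 with CN=55.000 → S = 90/11 ≈ 8.182 in
Ia = 0.2·(90/11) = 18/11 in ≈ 1.636 in
Since P=9.470 > Ia=1.636: effective rainfall P−Ia = 8617/1100 in
Q = (8617/1100)²/((8617/1100) + 90/11) = (74252689/1210000)/(17617/1100) = 74252689/19378700 in ≈ 3.832 in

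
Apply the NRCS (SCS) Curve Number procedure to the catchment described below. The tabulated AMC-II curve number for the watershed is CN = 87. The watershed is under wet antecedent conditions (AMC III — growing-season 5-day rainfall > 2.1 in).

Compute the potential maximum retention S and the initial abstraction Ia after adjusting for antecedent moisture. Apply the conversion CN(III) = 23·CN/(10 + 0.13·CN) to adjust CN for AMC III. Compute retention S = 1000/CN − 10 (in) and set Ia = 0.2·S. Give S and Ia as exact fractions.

Wet (AMC III): CN(III) = 23·87/(10 + 0.13·87) = 2001/(2131/100) = 200100/2131 ≈ 93.900
Retention S: 1000/CN − 10 with CN=93.900 → S = 1300/2001 ≈ 0.650 in
Initial abstraction Ia = S/5 = (1300/2001)/5 = 260/2001 ≈ 0.130 in

S = 1300/2001 in ≈ 0.650 in; Ia = 260/2001 in ≈ 0.130 in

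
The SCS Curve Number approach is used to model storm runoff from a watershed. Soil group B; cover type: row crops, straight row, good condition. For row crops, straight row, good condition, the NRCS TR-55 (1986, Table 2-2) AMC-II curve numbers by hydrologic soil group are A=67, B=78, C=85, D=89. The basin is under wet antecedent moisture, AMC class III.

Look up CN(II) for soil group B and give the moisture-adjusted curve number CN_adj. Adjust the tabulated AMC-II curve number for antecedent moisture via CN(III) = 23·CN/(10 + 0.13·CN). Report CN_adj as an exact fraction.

NRCS table: row crops, straight row, good condition, soil group B → CN(II) = 78
CN(III) from CN(II)=78: (23·78)/(10 + 0.13·78) = 89700/1007 ≈ 89.076

CN_adj = 89700/1007 ≈ 89.076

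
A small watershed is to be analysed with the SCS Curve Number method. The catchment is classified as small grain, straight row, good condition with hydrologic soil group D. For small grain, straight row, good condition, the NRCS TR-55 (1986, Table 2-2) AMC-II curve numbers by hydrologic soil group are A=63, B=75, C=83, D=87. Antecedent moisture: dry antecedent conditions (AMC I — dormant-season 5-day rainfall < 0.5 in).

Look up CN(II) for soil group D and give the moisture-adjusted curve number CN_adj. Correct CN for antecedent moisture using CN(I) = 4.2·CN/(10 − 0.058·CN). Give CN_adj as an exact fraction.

CN_adj = 182700/2477 ≈ 73.759

NRCS table: small grain, straight row, good condition, soil group D → CN(II) = 87
Adjust CN=87 to AMC I: 4.2·87/(10 − 0.058·87) → (1827/5) ÷ (2477/500) = 182700/2477 ≈ 73.759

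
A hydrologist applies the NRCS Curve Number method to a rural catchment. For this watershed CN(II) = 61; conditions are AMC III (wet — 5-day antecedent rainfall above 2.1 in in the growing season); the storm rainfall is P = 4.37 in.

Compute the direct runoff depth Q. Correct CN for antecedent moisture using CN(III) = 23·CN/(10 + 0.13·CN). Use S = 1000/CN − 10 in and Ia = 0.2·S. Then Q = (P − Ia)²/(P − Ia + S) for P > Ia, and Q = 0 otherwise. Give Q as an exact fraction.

Adjust CN=61 to AMC III: 23·61/(10 + 0.13·61) → 1403 ÷ (1793/100) = 140300/1793 ≈ 78.249
Max retention: S = 1000/(140300/1793) − 10 = 3900/1403 in (≈ 2.780 in)
Ia = 0.2·(3900/1403) = 780/1403 in ≈ 0.556 in
P − Ia = 4.370 − 0.556 = 535111/140300 ≈ 3.814 in (> 0, runoff occurs)
Q = (535111/140300)²/((535111/140300) + 3900/1403) = (286343782321/19684090000)/(925111/140300) = 286343782321/129793073300 in ≈ 2.206 in

Q = 286343782321/129793073300 in ≈ 2.206 in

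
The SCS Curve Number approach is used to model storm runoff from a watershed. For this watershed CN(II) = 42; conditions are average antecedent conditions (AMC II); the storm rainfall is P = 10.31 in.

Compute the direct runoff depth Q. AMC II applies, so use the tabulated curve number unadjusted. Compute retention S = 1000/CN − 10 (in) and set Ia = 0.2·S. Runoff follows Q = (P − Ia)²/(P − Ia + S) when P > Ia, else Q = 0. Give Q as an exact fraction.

Average conditions: CN = 42 (no AMC adjustment).
Retention S: 1000/CN − 10 with CN=42.000 → S = 290/21 ≈ 13.810 in
Initial abstraction Ia = S/5 = (290/21)/5 = 58/21 ≈ 2.762 in
Since P=10.310 > Ia=2.762: effective rainfall P−Ia = 15851/2100 in
Q: (15851/2100)² ÷ (44851/2100) = 251254201/94187100 in (≈ 2.668 in)

Q = 251254201/94187100 in ≈ 2.668 in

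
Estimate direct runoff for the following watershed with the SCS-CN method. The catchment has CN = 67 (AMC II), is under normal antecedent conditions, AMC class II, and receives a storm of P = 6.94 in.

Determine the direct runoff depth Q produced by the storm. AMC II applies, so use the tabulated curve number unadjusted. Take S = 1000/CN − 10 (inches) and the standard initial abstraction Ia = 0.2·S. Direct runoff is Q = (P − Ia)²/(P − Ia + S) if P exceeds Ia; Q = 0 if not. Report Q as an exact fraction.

Average conditions: CN = 67 (no AMC adjustment).
Max retention: S = 1000/67 − 10 = 330/67 in (≈ 4.925 in)
Initial abstraction Ia = S/5 = (330/67)/5 = 66/67 ≈ 0.985 in
P − Ia = 6.940 − 0.985 = 19949/3350 ≈ 5.955 in (> 0, runoff occurs)
Runoff Q = (P−Ia)²/(P−Ia+S) = (5.955)²/(5.955+4.925) = 397962601/122104150 ≈ 3.259 in

Q = 397962601/122104150 in ≈ 3.259 in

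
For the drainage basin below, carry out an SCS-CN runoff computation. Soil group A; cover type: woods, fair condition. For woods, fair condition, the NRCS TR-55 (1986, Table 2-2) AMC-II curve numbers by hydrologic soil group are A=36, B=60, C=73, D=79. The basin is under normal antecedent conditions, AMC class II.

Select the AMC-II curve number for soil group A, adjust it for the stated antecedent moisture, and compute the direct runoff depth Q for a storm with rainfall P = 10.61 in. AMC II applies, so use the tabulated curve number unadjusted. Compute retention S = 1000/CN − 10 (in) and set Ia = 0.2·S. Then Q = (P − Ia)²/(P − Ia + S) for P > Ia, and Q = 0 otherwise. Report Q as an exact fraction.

NRCS table: woods, fair condition, soil group A → CN(II) = 36
AMC II — tabulated CN = 36 applies directly.
S = 1000/36 − 10 = 160/9 in ≈ 17.778 in
Ia = 0.2S: 0.2·17.778 = 3.556 in (exactly 32/9)
Since P=10.610 > Ia=3.556: effective rainfall P−Ia = 6349/900 in
Runoff Q = (P−Ia)²/(P−Ia+S) = (7.054)²/(7.054+17.778) = 40309801/20114100 ≈ 2.004 in

Q = 40309801/20114100 in ≈ 2.004 in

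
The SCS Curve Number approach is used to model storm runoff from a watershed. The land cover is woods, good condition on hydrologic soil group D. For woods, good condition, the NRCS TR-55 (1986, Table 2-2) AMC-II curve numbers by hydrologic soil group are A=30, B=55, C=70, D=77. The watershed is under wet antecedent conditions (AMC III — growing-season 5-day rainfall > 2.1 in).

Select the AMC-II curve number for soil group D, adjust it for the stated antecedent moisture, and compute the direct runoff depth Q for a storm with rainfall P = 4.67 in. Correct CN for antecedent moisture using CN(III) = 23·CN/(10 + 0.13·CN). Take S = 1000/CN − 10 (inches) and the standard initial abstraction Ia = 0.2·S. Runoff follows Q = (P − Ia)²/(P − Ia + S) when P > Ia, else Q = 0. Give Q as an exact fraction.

Q = 1153213681/338484300 in ≈ 3.407 in

NRCS table: woods, good condition, soil group D → CN(II) = 77
Adjust CN=77 to AMC III: 23·77/(10 + 0.13·77) → 1771 ÷ (2001/100) = 7700/87 ≈ 88.506
S = 1000/(7700/87) − 10 = 100/77 in ≈ 1.299 in
Ia = 0.2S: 0.2·1.299 = 0.260 in (exactly 20/77)
Excess rainfall: 4.670 − 0.260 = 4.410 in; P > Ia so Q > 0
Q = (33959/7700)²/((33959/7700) + 100/77) = (1153213681/59290000)/(43959/7700) = 1153213681/338484300 in ≈ 3.407 in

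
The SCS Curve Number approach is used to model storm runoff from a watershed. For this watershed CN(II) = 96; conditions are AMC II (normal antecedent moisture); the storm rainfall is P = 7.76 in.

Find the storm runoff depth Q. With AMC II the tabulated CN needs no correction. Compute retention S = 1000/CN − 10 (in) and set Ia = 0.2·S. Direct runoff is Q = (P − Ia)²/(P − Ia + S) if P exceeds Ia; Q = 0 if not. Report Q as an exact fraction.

Q = 5303809/728400 in ≈ 7.281 in

AMC II — tabulated CN = 96 applies directly.
S = 1000/96 − 10 = 5/12 in ≈ 0.417 in
Ia = 0.2S: 0.2·0.417 = 0.083 in (exactly 1/12)
Since P=7.760 > Ia=0.083: effective rainfall P−Ia = 2303/300 in
Q = (2303/300)²/((2303/300) + 5/12) = (5303809/90000)/(607/75) = 5303809/728400 in ≈ 7.281 in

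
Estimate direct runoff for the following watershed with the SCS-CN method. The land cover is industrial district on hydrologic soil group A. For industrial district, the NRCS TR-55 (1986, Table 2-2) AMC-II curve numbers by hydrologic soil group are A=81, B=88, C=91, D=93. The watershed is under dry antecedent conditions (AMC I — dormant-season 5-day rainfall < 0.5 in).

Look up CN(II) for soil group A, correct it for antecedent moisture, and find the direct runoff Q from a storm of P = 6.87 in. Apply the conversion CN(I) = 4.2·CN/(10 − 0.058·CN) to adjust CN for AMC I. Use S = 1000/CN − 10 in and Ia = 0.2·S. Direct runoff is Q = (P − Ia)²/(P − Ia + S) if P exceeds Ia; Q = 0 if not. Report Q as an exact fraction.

Q = 957632516569/328052648700 in ≈ 2.919 in

NRCS table: industrial district, soil group A → CN(II) = 81
CN(I) from CN(II)=81: (4.2·81)/(10 − 0.058·81) = 170100/2651 ≈ 64.164
Max retention: S = 1000/(170100/2651) − 10 = 9500/1701 in (≈ 5.585 in)
Initial abstraction Ia = S/5 = (9500/1701)/5 = 1900/1701 ≈ 1.117 in
P − Ia = 6.870 − 1.117 = 978587/170100 ≈ 5.753 in (> 0, runoff occurs)
Q = (978587/170100)²/((978587/170100) + 9500/1701) = (957632516569/28934010000)/(1928587/170100) = 957632516569/328052648700 in ≈ 2.919 in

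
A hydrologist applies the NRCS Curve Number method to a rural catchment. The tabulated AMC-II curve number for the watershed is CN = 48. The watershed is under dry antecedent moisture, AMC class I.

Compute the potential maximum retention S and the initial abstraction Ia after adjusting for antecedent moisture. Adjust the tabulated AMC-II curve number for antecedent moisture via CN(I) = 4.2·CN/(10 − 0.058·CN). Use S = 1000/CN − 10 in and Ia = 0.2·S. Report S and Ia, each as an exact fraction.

Dry (AMC I): CN(I) = 4.2·48/(10 − 0.058·48) = (1008/5)/(902/125) = 12600/451 ≈ 27.938
Max retention: S = 1000/(12600/451) − 10 = 1625/63 in (≈ 25.794 in)
Ia = 0.2S: 0.2·25.794 = 5.159 in (exactly 325/63)

S = 1625/63 in ≈ 25.794 in; Ia = 325/63 in ≈ 5.159 in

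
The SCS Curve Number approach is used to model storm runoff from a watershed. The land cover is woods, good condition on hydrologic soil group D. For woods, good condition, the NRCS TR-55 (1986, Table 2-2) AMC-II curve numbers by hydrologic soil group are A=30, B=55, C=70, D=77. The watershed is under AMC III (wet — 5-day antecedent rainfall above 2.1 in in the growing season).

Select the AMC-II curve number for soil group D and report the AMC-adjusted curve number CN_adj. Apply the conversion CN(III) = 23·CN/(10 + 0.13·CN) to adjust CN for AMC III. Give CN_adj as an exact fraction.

NRCS table: woods, good condition, soil group D → CN(II) = 77
Wet (AMC III): CN(III) = 23·77/(10 + 0.13·77) = 1771/(2001/100) = 7700/87 ≈ 88.506

CN_adj = 7700/87 ≈ 88.506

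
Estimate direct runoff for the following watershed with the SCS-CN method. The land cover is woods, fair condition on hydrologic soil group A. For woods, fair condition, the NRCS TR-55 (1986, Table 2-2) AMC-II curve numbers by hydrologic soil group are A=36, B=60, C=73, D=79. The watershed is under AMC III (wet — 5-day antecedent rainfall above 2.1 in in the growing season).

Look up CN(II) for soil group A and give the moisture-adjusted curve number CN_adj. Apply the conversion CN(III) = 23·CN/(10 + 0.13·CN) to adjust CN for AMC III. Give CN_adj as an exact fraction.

NRCS table: woods, fair condition, soil group A → CN(II) = 36
Wet (AMC III): CN(III) = 23·36/(10 + 0.13·36) = 828/(367/25) = 20700/367 ≈ 56.403

CN_adj = 20700/367 ≈ 56.403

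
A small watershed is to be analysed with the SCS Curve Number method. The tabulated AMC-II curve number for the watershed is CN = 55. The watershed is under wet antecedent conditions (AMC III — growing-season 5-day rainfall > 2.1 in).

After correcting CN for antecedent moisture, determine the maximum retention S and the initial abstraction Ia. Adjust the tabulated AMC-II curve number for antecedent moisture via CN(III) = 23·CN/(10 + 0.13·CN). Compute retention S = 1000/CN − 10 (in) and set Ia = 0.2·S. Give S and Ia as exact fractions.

Adjust CN=55 to AMC III: 23·55/(10 + 0.13·55) → 1265 ÷ (343/20) = 25300/343 ≈ 73.761
Retention S: 1000/CN − 10 with CN=73.761 → S = 900/253 ≈ 3.557 in
Initial abstraction Ia = S/5 = (900/253)/5 = 180/253 ≈ 0.711 in

S = 900/253 in ≈ 3.557 in; Ia = 180/253 in ≈ 0.711 in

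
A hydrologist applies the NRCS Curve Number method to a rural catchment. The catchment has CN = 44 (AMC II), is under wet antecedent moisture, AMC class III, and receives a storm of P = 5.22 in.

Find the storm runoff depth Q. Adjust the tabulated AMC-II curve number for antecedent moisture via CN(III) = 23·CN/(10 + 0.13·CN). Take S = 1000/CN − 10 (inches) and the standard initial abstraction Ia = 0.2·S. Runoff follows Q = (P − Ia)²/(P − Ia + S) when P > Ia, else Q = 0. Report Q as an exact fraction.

Q = 2707433089/1543717450 in ≈ 1.754 in

Wet (AMC III): CN(III) = 23·44/(10 + 0.13·44) = 1012/(393/25) = 25300/393 ≈ 64.377
Max retention: S = 1000/(25300/393) − 10 = 1400/253 in (≈ 5.534 in)
Ia = 0.2S: 0.2·5.534 = 1.107 in (exactly 280/253)
Excess rainfall: 5.220 − 1.107 = 4.113 in; P > Ia so Q > 0
Q = (52033/12650)²/((52033/12650) + 1400/253) = (2707433089/160022500)/(122033/12650) = 2707433089/1543717450 in ≈ 1.754 in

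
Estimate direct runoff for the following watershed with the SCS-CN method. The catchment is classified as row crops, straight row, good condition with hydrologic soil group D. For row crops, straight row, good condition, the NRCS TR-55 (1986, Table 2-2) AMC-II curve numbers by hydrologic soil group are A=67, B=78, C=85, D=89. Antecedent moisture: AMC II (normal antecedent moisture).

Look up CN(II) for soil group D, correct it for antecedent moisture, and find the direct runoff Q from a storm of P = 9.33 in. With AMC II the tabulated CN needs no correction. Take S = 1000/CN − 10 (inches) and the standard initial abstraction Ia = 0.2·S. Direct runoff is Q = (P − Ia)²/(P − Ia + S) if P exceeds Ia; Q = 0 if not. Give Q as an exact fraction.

NRCS table: row crops, straight row, good condition, soil group D → CN(II) = 89
Average conditions: CN = 89 (no AMC adjustment).
Retention S: 1000/CN − 10 with CN=89.000 → S = 110/89 ≈ 1.236 in
Ia = 0.2·(110/89) = 22/89 in ≈ 0.247 in
Excess rainfall: 9.330 − 0.247 = 9.083 in; P > Ia so Q > 0
Runoff Q = (P−Ia)²/(P−Ia+S) = (9.083)²/(9.083+1.236) = 6534620569/817349300 ≈ 7.995 in

Q = 6534620569/817349300 in ≈ 7.995 in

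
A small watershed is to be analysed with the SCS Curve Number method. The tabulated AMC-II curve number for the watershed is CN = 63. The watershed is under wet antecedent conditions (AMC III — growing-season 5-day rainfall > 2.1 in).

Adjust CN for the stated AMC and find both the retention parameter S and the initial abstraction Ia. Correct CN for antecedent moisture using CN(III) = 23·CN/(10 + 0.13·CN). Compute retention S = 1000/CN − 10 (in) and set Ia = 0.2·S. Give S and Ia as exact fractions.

Adjust CN=63 to AMC III: 23·63/(10 + 0.13·63) → 1449 ÷ (1819/100) = 144900/1819 ≈ 79.659
S = 1000/(144900/1819) − 10 = 3700/1449 in ≈ 2.553 in
Initial abstraction Ia = S/5 = (3700/1449)/5 = 740/1449 ≈ 0.511 in

S = 3700/1449 in ≈ 2.553 in; Ia = 740/1449 in ≈ 0.511 in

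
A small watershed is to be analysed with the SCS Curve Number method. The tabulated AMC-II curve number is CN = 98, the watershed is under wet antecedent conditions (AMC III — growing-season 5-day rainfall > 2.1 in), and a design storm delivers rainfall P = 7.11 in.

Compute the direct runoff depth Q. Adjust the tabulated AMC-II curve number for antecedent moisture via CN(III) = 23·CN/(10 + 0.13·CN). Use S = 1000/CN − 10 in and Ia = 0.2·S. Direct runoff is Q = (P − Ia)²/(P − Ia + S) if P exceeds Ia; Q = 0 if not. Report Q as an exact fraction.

CN(III) from CN(II)=98: (23·98)/(10 + 0.13·98) = 112700/1137 ≈ 99.120
Retention S: 1000/CN − 10 with CN=99.120 → S = 100/1127 ≈ 0.089 in
Initial abstraction Ia = S/5 = (100/1127)/5 = 20/1127 ≈ 0.018 in
P − Ia = 7.110 − 0.018 = 799297/112700 ≈ 7.092 in (> 0, runoff occurs)
Q: (799297/112700)² ÷ (809297/112700) = 638875694209/91207771900 in (≈ 7.005 in)

Q = 638875694209/91207771900 in ≈ 7.005 in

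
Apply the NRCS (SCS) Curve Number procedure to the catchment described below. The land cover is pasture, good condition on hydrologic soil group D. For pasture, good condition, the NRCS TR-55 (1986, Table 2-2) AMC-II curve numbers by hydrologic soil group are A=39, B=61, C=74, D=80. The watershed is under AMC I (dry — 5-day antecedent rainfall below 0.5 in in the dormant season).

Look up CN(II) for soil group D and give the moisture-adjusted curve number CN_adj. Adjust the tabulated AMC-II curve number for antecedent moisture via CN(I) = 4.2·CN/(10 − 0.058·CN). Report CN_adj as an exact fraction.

CN_adj = 4200/67 ≈ 62.687

NRCS table: pasture, good condition, soil group D → CN(II) = 80
Adjust CN=80 to AMC I: 4.2·80/(10 − 0.058·80) → 336 ÷ (134/25) = 4200/67 ≈ 62.687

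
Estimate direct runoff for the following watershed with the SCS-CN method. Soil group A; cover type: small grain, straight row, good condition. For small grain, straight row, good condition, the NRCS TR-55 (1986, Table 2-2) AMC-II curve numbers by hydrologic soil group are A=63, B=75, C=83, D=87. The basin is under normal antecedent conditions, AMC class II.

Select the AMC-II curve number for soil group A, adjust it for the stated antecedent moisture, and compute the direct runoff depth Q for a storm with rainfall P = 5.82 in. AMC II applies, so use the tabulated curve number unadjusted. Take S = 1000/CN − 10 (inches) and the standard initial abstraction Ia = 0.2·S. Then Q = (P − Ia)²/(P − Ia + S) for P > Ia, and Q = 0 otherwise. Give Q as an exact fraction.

NRCS table: small grain, straight row, good condition, soil group A → CN(II) = 63
CN(II) = 63; AMC II needs no correction.
Retention S: 1000/CN − 10 with CN=63.000 → S = 370/63 ≈ 5.873 in
Initial abstraction Ia = S/5 = (370/63)/5 = 74/63 ≈ 1.175 in
P − Ia = 5.820 − 1.175 = 14633/3150 ≈ 4.645 in (> 0, runoff occurs)
Q = (14633/3150)²/((14633/3150) + 370/63) = (214124689/9922500)/(33133/3150) = 214124689/104368950 in ≈ 2.052 in

Q = 214124689/104368950 in ≈ 2.052 in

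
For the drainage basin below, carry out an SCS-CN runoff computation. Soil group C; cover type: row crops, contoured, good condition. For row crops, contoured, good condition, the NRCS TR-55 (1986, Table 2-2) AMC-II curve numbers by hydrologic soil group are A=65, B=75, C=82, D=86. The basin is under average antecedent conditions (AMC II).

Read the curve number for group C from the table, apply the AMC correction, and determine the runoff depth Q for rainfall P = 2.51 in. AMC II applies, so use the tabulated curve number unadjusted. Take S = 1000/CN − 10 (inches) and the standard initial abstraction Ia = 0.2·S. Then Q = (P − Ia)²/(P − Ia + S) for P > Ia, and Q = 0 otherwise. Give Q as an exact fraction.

NRCS table: row crops, contoured, good condition, soil group C → CN(II) = 82
AMC II — tabulated CN = 82 applies directly.
Retention S: 1000/CN − 10 with CN=82.000 → S = 90/41 ≈ 2.195 in
Initial abstraction Ia = S/5 = (90/41)/5 = 18/41 ≈ 0.439 in
Excess rainfall: 2.510 − 0.439 = 2.071 in; P > Ia so Q > 0
Q: (8491/4100)² ÷ (17491/4100) = 72097081/71713100 in (≈ 1.005 in)

Q = 72097081/71713100 in ≈ 1.005 in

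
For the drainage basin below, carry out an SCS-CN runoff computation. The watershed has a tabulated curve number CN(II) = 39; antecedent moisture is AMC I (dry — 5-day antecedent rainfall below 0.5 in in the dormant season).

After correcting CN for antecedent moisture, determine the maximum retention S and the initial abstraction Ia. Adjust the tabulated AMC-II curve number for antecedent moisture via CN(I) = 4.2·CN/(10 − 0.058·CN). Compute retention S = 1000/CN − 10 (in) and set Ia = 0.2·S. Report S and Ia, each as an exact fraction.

Adjust CN=39 to AMC I: 4.2·39/(10 − 0.058·39) → (819/5) ÷ (3869/500) = 81900/3869 ≈ 21.168
Retention S: 1000/CN − 10 with CN=21.168 → S = 30500/819 ≈ 37.241 in
Initial abstraction Ia = S/5 = (30500/819)/5 = 6100/819 ≈ 7.448 in

S = 30500/819 in ≈ 37.241 in; Ia = 6100/819 in ≈ 7.448 in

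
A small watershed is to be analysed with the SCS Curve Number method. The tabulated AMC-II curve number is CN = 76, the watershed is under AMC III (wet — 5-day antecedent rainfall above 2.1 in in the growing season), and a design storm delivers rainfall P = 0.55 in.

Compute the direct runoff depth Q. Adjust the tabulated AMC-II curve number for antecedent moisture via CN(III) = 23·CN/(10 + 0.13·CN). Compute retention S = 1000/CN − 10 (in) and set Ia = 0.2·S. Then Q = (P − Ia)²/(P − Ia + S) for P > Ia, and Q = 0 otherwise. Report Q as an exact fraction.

Q = 5793649/125917180 in ≈ 0.046 in

Wet (AMC III): CN(III) = 23·76/(10 + 0.13·76) = 1748/(497/25) = 43700/497 ≈ 87.928
S = 1000/(43700/497) − 10 = 600/437 in ≈ 1.373 in
Ia = 0.2S: 0.2·1.373 = 0.275 in (exactly 120/437)
Excess rainfall: 0.550 − 0.275 = 0.275 in; P > Ia so Q > 0
Runoff Q = (P−Ia)²/(P−Ia+S) = (0.275)²/(0.275+1.373) = 5793649/125917180 ≈ 0.046 in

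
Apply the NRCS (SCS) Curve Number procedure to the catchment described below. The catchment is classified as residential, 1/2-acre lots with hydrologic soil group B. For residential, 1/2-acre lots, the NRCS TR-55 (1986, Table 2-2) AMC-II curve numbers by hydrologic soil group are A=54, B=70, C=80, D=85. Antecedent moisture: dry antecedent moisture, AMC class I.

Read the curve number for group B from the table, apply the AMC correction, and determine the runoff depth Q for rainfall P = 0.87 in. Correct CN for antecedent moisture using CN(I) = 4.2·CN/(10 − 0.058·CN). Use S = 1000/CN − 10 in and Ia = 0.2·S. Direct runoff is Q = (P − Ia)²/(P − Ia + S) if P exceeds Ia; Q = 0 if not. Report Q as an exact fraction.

NRCS table: residential, 1/2-acre lots, soil group B → CN(II) = 70
Adjust CN=70 to AMC I: 4.2·70/(10 − 0.058·70) → 294 ÷ (297/50) = 4900/99 ≈ 49.495
Max retention: S = 1000/(4900/99) − 10 = 500/49 in (≈ 10.204 in)
Ia = 0.2S: 0.2·10.204 = 2.041 in (exactly 100/49)
P = 0.870 ≤ Ia = 2.041 in: entire storm abstracted, Q = 0.

Q = 0 in ≈ 0.000 in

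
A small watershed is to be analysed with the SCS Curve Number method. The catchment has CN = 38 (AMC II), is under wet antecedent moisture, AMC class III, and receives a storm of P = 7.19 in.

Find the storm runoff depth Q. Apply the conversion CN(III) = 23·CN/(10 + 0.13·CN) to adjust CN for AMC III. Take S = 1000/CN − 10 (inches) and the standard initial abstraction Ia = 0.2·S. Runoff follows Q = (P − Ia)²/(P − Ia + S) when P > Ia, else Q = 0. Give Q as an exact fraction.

Q = 63606353209/24568271100 in ≈ 2.589 in

Adjust CN=38 to AMC III: 23·38/(10 + 0.13·38) → 874 ÷ (747/50) = 43700/747 ≈ 58.501
Retention S: 1000/CN − 10 with CN=58.501 → S = 3100/437 ≈ 7.094 in
Ia = 0.2·(3100/437) = 620/437 in ≈ 1.419 in
P − Ia = 7.190 − 1.419 = 252203/43700 ≈ 5.771 in (> 0, runoff occurs)
Runoff Q = (P−Ia)²/(P−Ia+S) = (5.771)²/(5.771+7.094) = 63606353209/24568271100 ≈ 2.589 in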